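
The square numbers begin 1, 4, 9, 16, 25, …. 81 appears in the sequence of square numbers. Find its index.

9

We need n² = 81, so n = √81 = 9.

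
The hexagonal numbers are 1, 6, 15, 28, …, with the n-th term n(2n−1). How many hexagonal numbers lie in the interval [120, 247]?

The n-th hexagonal number is n(2n−1).
Smallest index with value ≥ 120: n = 8 (giving 120).
Largest index with value ≤ 247: n = 11 (giving 231).
Indices 8 through 11: 4 terms.

4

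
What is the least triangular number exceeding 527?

528

Solve n(n+1)/2 > 527 for integer n.
The largest n with value ≤ 527 is 31 (since 496 ≤ 527 < 528), so the first above is n = 32, value 528.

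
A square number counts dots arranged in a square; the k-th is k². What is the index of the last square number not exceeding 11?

Solve n² ≤ 11 for integer n.
n = 3 gives 9 ≤ 11, while n = 4 gives 16 > 11; so the answer is index 3.

3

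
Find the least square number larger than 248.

Solve n² > 248 for integer n.
The largest n with value ≤ 248 is 15 (since 225 ≤ 248 < 256), so the first above is n = 16, value 256.

256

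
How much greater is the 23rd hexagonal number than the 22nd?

89

Consecutive hexagonal numbers differ by 4n − 3: here 4·23 − 3 = 89.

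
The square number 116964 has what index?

342

We need n² = 116964, so n = √116964 = 342.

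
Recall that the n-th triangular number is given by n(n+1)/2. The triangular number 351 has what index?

Set n(n+1)/2 = 351, giving n² + n − 702 = 0.
The discriminant is 1 + 8·351 = 2809, and √2809 = 53.
So n = (-1 + 53) / 2 = 52/2 = 26.

26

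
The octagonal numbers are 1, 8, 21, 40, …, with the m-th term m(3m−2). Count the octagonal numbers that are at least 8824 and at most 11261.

The n-th octagonal number is n(3n−2).
Smallest index with value ≥ 8824: n = 55 (giving 8965).
Largest index with value ≤ 11261: n = 61 (giving 11041).
Indices 55 through 61: 7 terms.

7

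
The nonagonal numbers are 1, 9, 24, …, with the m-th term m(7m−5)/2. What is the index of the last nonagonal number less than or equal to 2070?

Solve n(7n−5)/2 ≤ 2070 for integer n.
n = 24 gives 1956 ≤ 2070, while n = 25 gives 2125 > 2070; so the answer is index 24.

24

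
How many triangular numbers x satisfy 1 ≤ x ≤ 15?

5

The n-th triangular number is n(n+1)/2.
Smallest index with value ≥ 1: n = 1 (giving 1).
Largest index with value ≤ 15: n = 5 (giving 15).
Indices 1 through 5: 5 terms.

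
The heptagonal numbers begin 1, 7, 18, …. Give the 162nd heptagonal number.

The 162nd heptagonal number is n(5n−3)/2 with n = 162.
162·(5·162 − 3)/2 = 162·807/2 = 65367.

65367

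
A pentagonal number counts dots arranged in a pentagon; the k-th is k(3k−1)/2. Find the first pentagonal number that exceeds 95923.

96647

Solve n(3n−1)/2 > 95923 for integer n.
The largest n with value ≤ 95923 is 253 (since 95887 ≤ 95923 < 96647), so the first above is n = 254, value 96647.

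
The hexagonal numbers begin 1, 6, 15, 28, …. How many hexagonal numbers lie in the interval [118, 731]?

12

The n-th hexagonal number is n(2n−1).
Smallest index with value ≥ 118: n = 8 (giving 120).
Largest index with value ≤ 731: n = 19 (giving 703).
Indices 8 through 19: 12 terms.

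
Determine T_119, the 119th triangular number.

The 119th triangular number is n(n+1)/2 with n = 119.
119·120/2 = 14280/2 = 7140.

7140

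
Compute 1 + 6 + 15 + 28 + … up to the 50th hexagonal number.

Σ i(2i−1) = 2Σi² − Σi over i = 1..50.
Σi = 1275 and Σi² = 42925.
2·42925 − 1·1275 = 84575.

84575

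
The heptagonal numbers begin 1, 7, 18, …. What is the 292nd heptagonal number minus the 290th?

2907

292·(5·292 − 3)/2 = 212722 and 290·(5·290 − 3)/2 = 209815.
Difference: 212722 − 209815 = 2907.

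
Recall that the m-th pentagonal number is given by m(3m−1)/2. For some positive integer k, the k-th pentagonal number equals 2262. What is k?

39

Set n(3n−1)/2 = 2262, giving 3n² − n − 4524 = 0.
The discriminant is 1 + 24·2262 = 54289, and √54289 = 233.
So n = (1 + 233) / 6 = 234/6 = 39.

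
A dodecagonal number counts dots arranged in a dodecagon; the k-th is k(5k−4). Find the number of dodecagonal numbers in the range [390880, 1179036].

The n-th dodecagonal number is n(5n−4).
Smallest index with value ≥ 390880: n = 280 (giving 390880).
Largest index with value ≤ 1179036: n = 486 (giving 1179036).
Indices 280 through 486: 207 terms.

207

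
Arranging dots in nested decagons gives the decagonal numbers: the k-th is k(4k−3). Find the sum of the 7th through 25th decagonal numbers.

20824

Σ i(4i−3) = 4Σi² − 3Σi over i = 7..25.
Σi = 325 − 21 = 304 and Σi² = 5525 − 91 = 5434.
4·5434 − 3·304 = 20824.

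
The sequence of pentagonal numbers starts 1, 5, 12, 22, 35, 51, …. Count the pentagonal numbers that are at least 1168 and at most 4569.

27

The n-th pentagonal number is n(3n−1)/2.
Smallest index with value ≥ 1168: n = 29 (giving 1247).
Largest index with value ≤ 4569: n = 55 (giving 4510).
Indices 29 through 55: 27 terms.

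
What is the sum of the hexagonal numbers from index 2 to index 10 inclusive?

Σ i(2i−1) = 2Σi² − Σi over i = 2..10.
Σi = 55 − 1 = 54 and Σi² = 385 − 1 = 384.
2·384 − 1·54 = 714.

714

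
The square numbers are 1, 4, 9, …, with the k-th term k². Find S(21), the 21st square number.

21² = 441.

441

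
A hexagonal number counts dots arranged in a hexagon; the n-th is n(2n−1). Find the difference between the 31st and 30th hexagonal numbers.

121

Consecutive hexagonal numbers differ by 4n − 3: here 4·31 − 3 = 121.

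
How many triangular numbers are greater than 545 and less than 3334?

The n-th triangular number is n(n+1)/2.
Smallest index with value > 545: n = 33 (giving 561).
Largest index with value < 3334: n = 81 (giving 3321).
Indices 33 through 81: 49 terms.

49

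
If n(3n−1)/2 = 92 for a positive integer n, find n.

Set n(3n−1)/2 = 92, giving 3n² − n − 184 = 0.
The discriminant is 1 + 24·92 = 2209, and √2209 = 47.
So n = (1 + 47) / 6 = 48/6 = 8.

8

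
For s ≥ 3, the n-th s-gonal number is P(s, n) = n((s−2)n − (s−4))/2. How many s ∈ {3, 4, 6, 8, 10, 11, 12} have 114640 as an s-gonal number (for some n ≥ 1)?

1

s = 3: P(3, 478) = 114481 and P(3, 479) = 114960; 114640 is not s-gonal.
s = 4: P(4, 338) = 114244 and P(4, 339) = 114921; 114640 is not s-gonal.
s = 6: P(6, 239) = 114003 and P(6, 240) = 114960; 114640 is not s-gonal.
s = 8: P(8, 195) = 113685 and P(8, 196) = 114856; 114640 is not s-gonal.
s = 10: P(10, 169) = 113737 and P(10, 170) = 115090; 114640 is not s-gonal.
s = 11: P(11, 160) = 114640. ✓
s = 12: P(12, 151) = 113401 and P(12, 152) = 114912; 114640 is not s-gonal.
Hits: s ∈ {11} → 1.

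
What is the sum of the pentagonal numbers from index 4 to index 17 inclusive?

Σ i(3i−1)/2 = (3Σi² − Σi) / 2 over i = 4..17.
Σi = 153 − 6 = 147 and Σi² = 1785 − 14 = 1771.
(3·1771 − 1·147) / 2 = 5166/2 = 2583.

2583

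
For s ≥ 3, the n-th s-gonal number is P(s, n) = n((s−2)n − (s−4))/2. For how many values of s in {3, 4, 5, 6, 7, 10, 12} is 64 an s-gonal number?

s = 3: P(3, 10) = 55 and P(3, 11) = 66; 64 is not s-gonal.
s = 4: P(4, 8) = 64. ✓
s = 5: P(5, 6) = 51 and P(5, 7) = 70; 64 is not s-gonal.
s = 6: P(6, 5) = 45 and P(6, 6) = 66; 64 is not s-gonal.
s = 7: P(7, 5) = 55 and P(7, 6) = 81; 64 is not s-gonal.
s = 10: P(10, 4) = 52 and P(10, 5) = 85; 64 is not s-gonal.
s = 12: P(12, 4) = 64. ✓
Hits: s ∈ {4, 12} → 2.

2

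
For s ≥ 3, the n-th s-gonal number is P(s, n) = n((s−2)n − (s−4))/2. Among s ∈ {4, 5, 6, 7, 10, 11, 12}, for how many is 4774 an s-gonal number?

s = 4: P(4, 69) = 4761 and P(4, 70) = 4900; 4774 is not s-gonal.
s = 5: P(5, 56) = 4676 and P(5, 57) = 4845; 4774 is not s-gonal.
s = 6: P(6, 49) = 4753 and P(6, 50) = 4950; 4774 is not s-gonal.
s = 7: P(7, 44) = 4774. ✓
s = 10: P(10, 34) = 4522 and P(10, 35) = 4795; 4774 is not s-gonal.
s = 11: P(11, 32) = 4496 and P(11, 33) = 4785; 4774 is not s-gonal.
s = 12: P(12, 31) = 4681 and P(12, 32) = 4992; 4774 is not s-gonal.
Hits: s ∈ {7} → 1.

1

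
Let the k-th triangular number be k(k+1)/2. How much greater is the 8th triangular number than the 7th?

8

Consecutive triangular numbers differ by n: T_{8} − T_{7} = 8.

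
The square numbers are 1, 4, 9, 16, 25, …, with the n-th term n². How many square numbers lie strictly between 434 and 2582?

The n-th square number is n².
Smallest index with value > 434: n = 21 (giving 441).
Largest index with value < 2582: n = 50 (giving 2500).
Indices 21 through 50: 30 terms.

30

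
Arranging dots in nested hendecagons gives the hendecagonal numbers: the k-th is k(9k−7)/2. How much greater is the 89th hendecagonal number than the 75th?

10283

89·(9·89 − 7)/2 = 35333 and 75·(9·75 − 7)/2 = 25050.
Difference: 35333 − 25050 = 10283.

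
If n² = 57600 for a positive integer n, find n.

240

We need n² = 57600, so n = √57600 = 240.
Check: 240² = 57600. ✓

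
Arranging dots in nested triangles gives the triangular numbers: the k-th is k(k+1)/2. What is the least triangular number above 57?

66

Solve n(n+1)/2 > 57 for integer n.
The largest n with value ≤ 57 is 10 (since 55 ≤ 57 < 66), so the first above is n = 11, value 66.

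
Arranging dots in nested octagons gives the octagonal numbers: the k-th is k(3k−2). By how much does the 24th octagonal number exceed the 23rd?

139

Consecutive octagonal numbers differ by 6n − 5: here 6·24 − 5 = 139.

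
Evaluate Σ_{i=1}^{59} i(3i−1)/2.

104430

Σ i(3i−1)/2 = (3Σi² − Σi) / 2 over i = 1..59.
Σi = 1770 and Σi² = 70210.
(3·70210 − 1·1770) / 2 = 208860/2 = 104430.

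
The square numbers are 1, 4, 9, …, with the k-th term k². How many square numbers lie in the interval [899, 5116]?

The n-th square number is n².
Smallest index with value ≥ 899: n = 30 (giving 900).
Largest index with value ≤ 5116: n = 71 (giving 5041).
Indices 30 through 71: 42 terms.

42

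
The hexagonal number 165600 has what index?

288

Set n(2n−1) = 165600, giving 2n² − n − 165600 = 0.
The discriminant is 1 + 8·165600 = 1324801, and √1324801 = 1151.
So n = (1 + 1151) / 4 = 1152/4 = 288.
Check: 288·(2·288 − 1) = 165600. ✓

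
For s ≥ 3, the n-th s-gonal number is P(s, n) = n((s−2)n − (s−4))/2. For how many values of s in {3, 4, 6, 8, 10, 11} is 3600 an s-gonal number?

s = 3: P(3, 84) = 3570 and P(3, 85) = 3655; 3600 is not s-gonal.
s = 4: P(4, 60) = 3600. ✓
s = 6: P(6, 42) = 3486 and P(6, 43) = 3655; 3600 is not s-gonal.
s = 8: P(8, 34) = 3400 and P(8, 35) = 3605; 3600 is not s-gonal.
s = 10: P(10, 30) = 3510 and P(10, 31) = 3751; 3600 is not s-gonal.
s = 11: P(11, 28) = 3430 and P(11, 29) = 3683; 3600 is not s-gonal.
Hits: s ∈ {4} → 1.

1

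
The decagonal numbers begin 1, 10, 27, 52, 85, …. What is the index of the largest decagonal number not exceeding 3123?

Solve n(4n−3) ≤ 3123 for integer n.
n = 28 gives 3052 ≤ 3123, while n = 29 gives 3277 > 3123; so the answer is index 28.

28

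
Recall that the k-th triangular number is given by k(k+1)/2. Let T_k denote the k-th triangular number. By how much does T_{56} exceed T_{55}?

Consecutive triangular numbers differ by n: T_{56} − T_{55} = 56.

56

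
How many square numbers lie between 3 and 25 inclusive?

4

The n-th square number is n².
Smallest index with value ≥ 3: n = 2 (giving 4).
Largest index with value ≤ 25: n = 5 (giving 25).
Indices 2 through 5: 4 terms.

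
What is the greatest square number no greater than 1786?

Solve n² ≤ 1786 for integer n.
n = 42 gives 1764 ≤ 1786, while n = 43 gives 1849 > 1786; so the answer is 1764.

1764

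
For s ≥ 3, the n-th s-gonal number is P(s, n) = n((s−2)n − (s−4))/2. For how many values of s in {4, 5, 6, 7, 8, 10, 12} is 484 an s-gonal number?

s = 4: P(4, 22) = 484. ✓
s = 5: P(5, 18) = 477 and P(5, 19) = 532; 484 is not s-gonal.
s = 6: P(6, 15) = 435 and P(6, 16) = 496; 484 is not s-gonal.
s = 7: P(7, 14) = 469 and P(7, 15) = 540; 484 is not s-gonal.
s = 8: P(8, 13) = 481 and P(8, 14) = 560; 484 is not s-gonal.
s = 10: P(10, 11) = 451 and P(10, 12) = 540; 484 is not s-gonal.
s = 12: P(12, 10) = 460 and P(12, 11) = 561; 484 is not s-gonal.
Hits: s ∈ {4} → 1.

1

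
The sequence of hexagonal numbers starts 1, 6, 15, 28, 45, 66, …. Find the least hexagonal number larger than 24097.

Solve n(2n−1) > 24097 for integer n.
The largest n with value ≤ 24097 is 110 (since 24090 ≤ 24097 < 24531), so the first above is n = 111, value 24531.

24531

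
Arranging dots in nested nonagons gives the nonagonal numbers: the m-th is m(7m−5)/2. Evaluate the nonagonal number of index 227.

179784

The 227th nonagonal number is n(7n−5)/2 with n = 227.
227·(7·227 − 5)/2 = 227·1584/2 = 227·792 = 179784.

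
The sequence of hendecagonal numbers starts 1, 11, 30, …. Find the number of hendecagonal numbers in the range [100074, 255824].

The n-th hendecagonal number is n(9n−7)/2.
Smallest index with value ≥ 100074: n = 150 (giving 100725).
Largest index with value ≤ 255824: n = 238 (giving 254065).
Indices 150 through 238: 89 terms.

89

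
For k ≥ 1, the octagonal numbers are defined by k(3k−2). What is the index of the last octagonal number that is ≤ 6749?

47

Solve n(3n−2) ≤ 6749 for integer n.
n = 47 gives 6533 ≤ 6749, while n = 48 gives 6816 > 6749; so the answer is index 47.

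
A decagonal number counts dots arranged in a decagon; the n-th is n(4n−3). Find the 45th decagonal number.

45·(4·45 − 3) = 45·177 = 7965.

7965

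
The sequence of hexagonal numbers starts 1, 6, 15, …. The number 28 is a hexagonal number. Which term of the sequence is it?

Set n(2n−1) = 28, giving 2n² − n − 28 = 0.
The discriminant is 1 + 8·28 = 225, and √225 = 15.
So n = (1 + 15) / 4 = 16/4 = 4.
Check: 4·(2·4 − 1) = 28. ✓

4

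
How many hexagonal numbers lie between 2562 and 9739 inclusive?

34

The n-th hexagonal number is n(2n−1).
Smallest index with value ≥ 2562: n = 37 (giving 2701).
Largest index with value ≤ 9739: n = 70 (giving 9730).
Indices 37 through 70: 34 terms.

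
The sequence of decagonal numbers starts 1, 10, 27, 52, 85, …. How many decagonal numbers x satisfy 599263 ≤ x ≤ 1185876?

The n-th decagonal number is n(4n−3).
Smallest index with value ≥ 599263: n = 388 (giving 601012).
Largest index with value ≤ 1185876: n = 544 (giving 1182112).
Indices 388 through 544: 157 terms.

157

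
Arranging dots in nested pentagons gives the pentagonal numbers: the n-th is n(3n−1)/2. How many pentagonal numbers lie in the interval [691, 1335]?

9

The n-th pentagonal number is n(3n−1)/2.
Smallest index with value ≥ 691: n = 22 (giving 715).
Largest index with value ≤ 1335: n = 30 (giving 1335).
Indices 22 through 30: 9 terms.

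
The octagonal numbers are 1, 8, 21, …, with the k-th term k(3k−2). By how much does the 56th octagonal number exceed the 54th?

656

56·(3·56 − 2) = 9296 and 54·(3·54 − 2) = 8640.
Difference: 9296 − 8640 = 656.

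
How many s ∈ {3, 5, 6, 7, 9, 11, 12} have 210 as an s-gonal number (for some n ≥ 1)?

s = 3: P(3, 20) = 210. ✓
s = 5: P(5, 12) = 210. ✓
s = 6: P(6, 10) = 190 and P(6, 11) = 231; 210 is not s-gonal.
s = 7: P(7, 9) = 189 and P(7, 10) = 235; 210 is not s-gonal.
s = 9: P(9, 8) = 204 and P(9, 9) = 261; 210 is not s-gonal.
s = 11: P(11, 7) = 196 and P(11, 8) = 260; 210 is not s-gonal.
s = 12: P(12, 6) = 156 and P(12, 7) = 217; 210 is not s-gonal.
Hits: s ∈ {3, 5} → 2.

2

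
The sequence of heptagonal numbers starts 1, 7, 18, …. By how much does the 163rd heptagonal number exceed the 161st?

1617

163·(5·163 − 3)/2 = 66178 and 161·(5·161 − 3)/2 = 64561.
Difference: 66178 − 64561 = 1617.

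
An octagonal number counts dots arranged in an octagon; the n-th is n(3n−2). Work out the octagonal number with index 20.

The 20th octagonal number is n(3n−2) with n = 20.
20·(3·20 − 2) = 20·58 = 1160.

1160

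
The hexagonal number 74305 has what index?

193

Set n(2n−1) = 74305, giving 2n² − n − 74305 = 0.
The discriminant is 1 + 8·74305 = 594441, and √594441 = 771.
So n = (1 + 771) / 4 = 772/4 = 193.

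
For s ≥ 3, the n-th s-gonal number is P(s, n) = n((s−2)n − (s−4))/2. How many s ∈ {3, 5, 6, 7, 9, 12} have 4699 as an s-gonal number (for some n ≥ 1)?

s = 3: P(3, 96) = 4656 and P(3, 97) = 4753; 4699 is not s-gonal.
s = 5: P(5, 56) = 4676 and P(5, 57) = 4845; 4699 is not s-gonal.
s = 6: P(6, 48) = 4560 and P(6, 49) = 4753; 4699 is not s-gonal.
s = 7: P(7, 43) = 4558 and P(7, 44) = 4774; 4699 is not s-gonal.
s = 9: P(9, 37) = 4699. ✓
s = 12: P(12, 31) = 4681 and P(12, 32) = 4992; 4699 is not s-gonal.
Hits: s ∈ {9} → 1.

1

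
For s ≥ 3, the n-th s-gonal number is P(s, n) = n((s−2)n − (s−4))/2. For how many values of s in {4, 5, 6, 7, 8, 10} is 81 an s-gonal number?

2

s = 4: P(4, 9) = 81. ✓
s = 5: P(5, 7) = 70 and P(5, 8) = 92; 81 is not s-gonal.
s = 6: P(6, 6) = 66 and P(6, 7) = 91; 81 is not s-gonal.
s = 7: P(7, 6) = 81. ✓
s = 8: P(8, 5) = 65 and P(8, 6) = 96; 81 is not s-gonal.
s = 10: P(10, 4) = 52 and P(10, 5) = 85; 81 is not s-gonal.
Hits: s ∈ {4, 7} → 2.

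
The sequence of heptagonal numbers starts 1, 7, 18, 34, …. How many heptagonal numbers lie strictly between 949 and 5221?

The n-th heptagonal number is n(5n−3)/2.
Smallest index with value > 949: n = 20 (giving 970).
Largest index with value < 5221: n = 45 (giving 4995).
Indices 20 through 45: 26 terms.

26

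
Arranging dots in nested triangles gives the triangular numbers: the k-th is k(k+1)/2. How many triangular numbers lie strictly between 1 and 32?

6

The n-th triangular number is n(n+1)/2.
Smallest index with value > 1: n = 2 (giving 3).
Largest index with value < 32: n = 7 (giving 28).
Indices 2 through 7: 6 terms.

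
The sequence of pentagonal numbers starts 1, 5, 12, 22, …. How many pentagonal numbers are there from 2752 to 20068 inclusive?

The n-th pentagonal number is n(3n−1)/2.
Smallest index with value ≥ 2752: n = 43 (giving 2752).
Largest index with value ≤ 20068: n = 115 (giving 19780).
Indices 43 through 115: 73 terms.

73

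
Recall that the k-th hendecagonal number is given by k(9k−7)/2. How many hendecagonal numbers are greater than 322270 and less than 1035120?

211

The n-th hendecagonal number is n(9n−7)/2.
Smallest index with value > 322270: n = 269 (giving 324683).
Largest index with value < 1035120: n = 479 (giving 1030808).
Indices 269 through 479: 211 terms.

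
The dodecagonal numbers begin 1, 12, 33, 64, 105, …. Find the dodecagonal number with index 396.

782496

The 396th dodecagonal number is n(5n−4) with n = 396.
396·(5·396 − 4) = 396·1976 = 782496.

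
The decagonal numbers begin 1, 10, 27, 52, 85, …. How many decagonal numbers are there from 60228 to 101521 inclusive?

The n-th decagonal number is n(4n−3).
Smallest index with value ≥ 60228: n = 124 (giving 61132).
Largest index with value ≤ 101521: n = 159 (giving 100647).
Indices 124 through 159: 36 terms.

36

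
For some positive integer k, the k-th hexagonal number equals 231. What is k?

11

Set n(2n−1) = 231, giving 2n² − n − 231 = 0.
The discriminant is 1 + 8·231 = 1849, and √1849 = 43.
So n = (1 + 43) / 4 = 44/4 = 11.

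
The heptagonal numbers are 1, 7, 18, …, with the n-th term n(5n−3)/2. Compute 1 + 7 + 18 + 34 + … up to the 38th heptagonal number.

Σ i(5i−3)/2 = (5Σi² − 3Σi) / 2 over i = 1..38.
Σi = 741 and Σi² = 19019.
(5·19019 − 3·741) / 2 = 92872/2 = 46436.

46436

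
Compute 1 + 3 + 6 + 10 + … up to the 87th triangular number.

Σ i(i+1)/2 = (Σi² + Σi) / 2 over i = 1..87.
Σi = 3828 and Σi² = 223300.
(1·223300 + 1·3828) / 2 = 227128/2 = 113564.

113564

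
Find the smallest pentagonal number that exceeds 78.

Solve n(3n−1)/2 > 78 for integer n.
The largest n with value ≤ 78 is 7 (since 70 ≤ 78 < 92), so the first above is n = 8, value 92.

92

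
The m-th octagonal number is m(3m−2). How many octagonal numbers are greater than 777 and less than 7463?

The n-th octagonal number is n(3n−2).
Smallest index with value > 777: n = 17 (giving 833).
Largest index with value < 7463: n = 50 (giving 7400).
Indices 17 through 50: 34 terms.

34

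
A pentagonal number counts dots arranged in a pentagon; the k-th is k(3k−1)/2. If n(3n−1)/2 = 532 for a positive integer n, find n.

19

Set n(3n−1)/2 = 532, giving 3n² − n − 1064 = 0.
The discriminant is 1 + 24·532 = 12769, and √12769 = 113.
So n = (1 + 113) / 6 = 114/6 = 19.
Check: 19·(3·19 − 1)/2 = 532. ✓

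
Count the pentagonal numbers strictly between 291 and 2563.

The n-th pentagonal number is n(3n−1)/2.
Smallest index with value > 291: n = 15 (giving 330).
Largest index with value < 2563: n = 41 (giving 2501).
Indices 15 through 41: 27 terms.

27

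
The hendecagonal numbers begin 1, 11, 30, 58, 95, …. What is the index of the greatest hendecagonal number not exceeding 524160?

Solve n(9n−7)/2 ≤ 524160 for integer n.
n = 341 gives 522071 ≤ 524160, while n = 342 gives 525141 > 524160; so the answer is index 341.

341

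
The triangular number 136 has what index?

16

Set n(n+1)/2 = 136, giving n² + n − 272 = 0.
The discriminant is 1 + 8·136 = 1089, and √1089 = 33.
So n = (-1 + 33) / 2 = 32/2 = 16.
Check: 16·17/2 = 136. ✓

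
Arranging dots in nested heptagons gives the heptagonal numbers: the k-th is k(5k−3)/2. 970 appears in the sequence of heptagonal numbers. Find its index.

20

Set n(5n−3)/2 = 970, giving 5n² − 3n − 1940 = 0.
The discriminant is 9 + 40·970 = 38809, and √38809 = 197.
So n = (3 + 197) / 10 = 200/10 = 20.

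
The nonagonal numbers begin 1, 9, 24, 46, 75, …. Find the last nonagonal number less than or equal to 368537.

366606

Solve n(7n−5)/2 ≤ 368537 for integer n.
n = 324 gives 366606 ≤ 368537, while n = 325 gives 368875 > 368537; so the answer is 366606.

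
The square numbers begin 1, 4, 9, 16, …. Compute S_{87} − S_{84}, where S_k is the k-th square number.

513

87² = 7569 and 84² = 7056.
Difference: 7569 − 7056 = 513.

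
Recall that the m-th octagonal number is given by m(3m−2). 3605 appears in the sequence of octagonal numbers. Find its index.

35

Set n(3n−2) = 3605, giving 3n² − 2n − 3605 = 0.
The discriminant is 4 + 12·3605 = 43264, and √43264 = 208.
So n = (2 + 208) / 6 = 210/6 = 35.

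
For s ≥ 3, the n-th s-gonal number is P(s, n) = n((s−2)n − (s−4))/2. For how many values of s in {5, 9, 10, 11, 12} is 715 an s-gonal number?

2

s = 5: P(5, 22) = 715. ✓
s = 9: P(9, 14) = 651 and P(9, 15) = 750; 715 is not s-gonal.
s = 10: P(10, 13) = 637 and P(10, 14) = 742; 715 is not s-gonal.
s = 11: P(11, 13) = 715. ✓
s = 12: P(12, 12) = 672 and P(12, 13) = 793; 715 is not s-gonal.
Hits: s ∈ {5, 11} → 2.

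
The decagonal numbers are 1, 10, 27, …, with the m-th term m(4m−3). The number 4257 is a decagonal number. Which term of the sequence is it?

33

Set n(4n−3) = 4257, giving 4n² − 3n − 4257 = 0.
The discriminant is 9 + 16·4257 = 68121, and √68121 = 261.
So n = (3 + 261) / 8 = 264/8 = 33.
Check: 33·(4·33 − 3) = 4257. ✓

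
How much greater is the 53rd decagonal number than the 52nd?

Consecutive decagonal numbers differ by 8n − 7: here 8·53 − 7 = 417.

417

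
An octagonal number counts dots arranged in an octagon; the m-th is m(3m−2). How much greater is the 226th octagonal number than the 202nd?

30768

226·(3·226 − 2) = 152776 and 202·(3·202 − 2) = 122008.
Difference: 152776 − 122008 = 30768.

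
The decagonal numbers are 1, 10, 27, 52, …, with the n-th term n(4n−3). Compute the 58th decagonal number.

13282

58·(4·58 − 3) = 58·229 = 13282.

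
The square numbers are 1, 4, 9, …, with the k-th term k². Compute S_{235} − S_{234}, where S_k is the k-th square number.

n² − (n−1)² = 2n − 1, so 235² − 234² = 2·235 − 1 = 469.

469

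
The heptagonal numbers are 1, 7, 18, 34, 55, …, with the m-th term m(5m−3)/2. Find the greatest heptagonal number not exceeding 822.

Solve n(5n−3)/2 ≤ 822 for integer n.
n = 18 gives 783 ≤ 822, while n = 19 gives 874 > 822; so the answer is 783.

783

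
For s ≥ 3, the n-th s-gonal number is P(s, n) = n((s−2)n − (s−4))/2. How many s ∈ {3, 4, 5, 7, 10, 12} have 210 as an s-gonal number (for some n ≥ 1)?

2

s = 3: P(3, 20) = 210. ✓
s = 4: P(4, 14) = 196 and P(4, 15) = 225; 210 is not s-gonal.
s = 5: P(5, 12) = 210. ✓
s = 7: P(7, 9) = 189 and P(7, 10) = 235; 210 is not s-gonal.
s = 10: P(10, 7) = 175 and P(10, 8) = 232; 210 is not s-gonal.
s = 12: P(12, 6) = 156 and P(12, 7) = 217; 210 is not s-gonal.
Hits: s ∈ {3, 5} → 2.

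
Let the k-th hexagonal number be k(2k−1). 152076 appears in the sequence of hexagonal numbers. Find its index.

276

Set n(2n−1) = 152076, giving 2n² − n − 152076 = 0.
So n = (1 + 1103) / 4 = 1104/4 = 276.
Check: 276·(2·276 − 1) = 152076. ✓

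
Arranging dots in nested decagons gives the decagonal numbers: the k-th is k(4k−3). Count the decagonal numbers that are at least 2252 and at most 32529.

The n-th decagonal number is n(4n−3).
Smallest index with value ≥ 2252: n = 25 (giving 2425).
Largest index with value ≤ 32529: n = 90 (giving 32130).
Indices 25 through 90: 66 terms.

66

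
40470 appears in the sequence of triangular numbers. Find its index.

Set n(n+1)/2 = 40470, giving n² + n − 80940 = 0.
So n = (-1 + 569) / 2 = 568/2 = 284.
Check: 284·285/2 = 40470. ✓

284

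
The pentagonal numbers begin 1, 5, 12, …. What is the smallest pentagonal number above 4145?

4187

Solve n(3n−1)/2 > 4145 for integer n.
The largest n with value ≤ 4145 is 52 (since 4030 ≤ 4145 < 4187), so the first above is n = 53, value 4187.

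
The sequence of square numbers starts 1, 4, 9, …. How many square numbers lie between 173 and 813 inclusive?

The n-th square number is n².
Smallest index with value ≥ 173: n = 14 (giving 196).
Largest index with value ≤ 813: n = 28 (giving 784).
Indices 14 through 28: 15 terms.

15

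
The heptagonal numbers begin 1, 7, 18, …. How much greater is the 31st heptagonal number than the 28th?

438

31·(5·31 − 3)/2 = 2356 and 28·(5·28 − 3)/2 = 1918.
Difference: 2356 − 1918 = 438.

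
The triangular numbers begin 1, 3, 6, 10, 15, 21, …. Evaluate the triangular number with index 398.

79401

The 398th triangular number is n(n+1)/2 with n = 398.
398·399/2 = 158802/2 = 79401.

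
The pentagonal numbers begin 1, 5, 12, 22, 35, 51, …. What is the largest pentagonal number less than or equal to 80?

70

Solve n(3n−1)/2 ≤ 80 for integer n.
n = 7 gives 70 ≤ 80, while n = 8 gives 92 > 80; so the answer is 70.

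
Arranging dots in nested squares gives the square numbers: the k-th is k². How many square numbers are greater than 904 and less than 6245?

The n-th square number is n².
Smallest index with value > 904: n = 31 (giving 961).
Largest index with value < 6245: n = 79 (giving 6241).
Indices 31 through 79: 49 terms.

49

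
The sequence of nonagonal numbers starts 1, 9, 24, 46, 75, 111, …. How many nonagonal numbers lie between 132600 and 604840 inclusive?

222

The n-th nonagonal number is n(7n−5)/2.
Smallest index with value ≥ 132600: n = 195 (giving 132600).
Largest index with value ≤ 604840: n = 416 (giving 604656).
Indices 195 through 416: 222 terms.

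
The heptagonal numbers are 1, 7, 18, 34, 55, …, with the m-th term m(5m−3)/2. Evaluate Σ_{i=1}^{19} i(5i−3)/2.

5890

Σ i(5i−3)/2 = (5Σi² − 3Σi) / 2 over i = 1..19.
Σi = 190 and Σi² = 2470.
(5·2470 − 3·190) / 2 = 11780/2 = 5890.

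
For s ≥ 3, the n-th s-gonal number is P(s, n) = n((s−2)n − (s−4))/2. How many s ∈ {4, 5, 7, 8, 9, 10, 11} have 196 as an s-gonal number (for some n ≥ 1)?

2

s = 4: P(4, 14) = 196. ✓
s = 5: P(5, 11) = 176 and P(5, 12) = 210; 196 is not s-gonal.
s = 7: P(7, 9) = 189 and P(7, 10) = 235; 196 is not s-gonal.
s = 8: P(8, 8) = 176 and P(8, 9) = 225; 196 is not s-gonal.
s = 9: P(9, 7) = 154 and P(9, 8) = 204; 196 is not s-gonal.
s = 10: P(10, 7) = 175 and P(10, 8) = 232; 196 is not s-gonal.
s = 11: P(11, 7) = 196. ✓
Hits: s ∈ {4, 11} → 2.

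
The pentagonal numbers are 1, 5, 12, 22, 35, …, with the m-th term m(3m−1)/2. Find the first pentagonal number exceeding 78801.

Solve n(3n−1)/2 > 78801 for integer n.
The largest n with value ≤ 78801 is 229 (since 78547 ≤ 78801 < 79235), so the first above is n = 230, value 79235.

79235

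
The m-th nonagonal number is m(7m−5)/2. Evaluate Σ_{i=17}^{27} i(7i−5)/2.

Σ i(7i−5)/2 = (7Σi² − 5Σi) / 2 over i = 17..27.
Σi = 378 − 136 = 242 and Σi² = 6930 − 1496 = 5434.
(7·5434 − 5·242) / 2 = 36828/2 = 18414.

18414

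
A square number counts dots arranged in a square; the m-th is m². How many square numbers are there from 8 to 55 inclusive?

5

The n-th square number is n².
Smallest index with value ≥ 8: n = 3 (giving 9).
Largest index with value ≤ 55: n = 7 (giving 49).
Indices 3 through 7: 5 terms.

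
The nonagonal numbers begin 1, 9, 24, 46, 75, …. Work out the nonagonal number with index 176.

The 176th nonagonal number is n(7n−5)/2 with n = 176.
176·(7·176 − 5)/2 = 176·1227/2 = 107976.

107976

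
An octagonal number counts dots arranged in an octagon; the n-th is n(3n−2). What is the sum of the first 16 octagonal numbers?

4216

Σ i(3i−2) = 3Σi² − 2Σi over i = 1..16.
Σi = 136 and Σi² = 1496.
3·1496 − 2·136 = 4216.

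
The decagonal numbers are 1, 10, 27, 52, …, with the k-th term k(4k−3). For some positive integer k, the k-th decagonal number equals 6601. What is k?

41

Set n(4n−3) = 6601, giving 4n² − 3n − 6601 = 0.
The discriminant is 9 + 16·6601 = 105625, and √105625 = 325.
So n = (3 + 325) / 8 = 328/8 = 41.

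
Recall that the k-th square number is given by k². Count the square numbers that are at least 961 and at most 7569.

The n-th square number is n².
Smallest index with value ≥ 961: n = 31 (giving 961).
Largest index with value ≤ 7569: n = 87 (giving 7569).
Indices 31 through 87: 57 terms.

57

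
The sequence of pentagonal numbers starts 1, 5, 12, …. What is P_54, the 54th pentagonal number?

The 54th pentagonal number is n(3n−1)/2 with n = 54.
54·(3·54 − 1)/2 = 54·161/2 = 4347.

4347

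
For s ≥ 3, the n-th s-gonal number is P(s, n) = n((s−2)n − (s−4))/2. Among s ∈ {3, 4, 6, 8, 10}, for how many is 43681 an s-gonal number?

s = 3: P(3, 295) = 43660 and P(3, 296) = 43956; 43681 is not s-gonal.
s = 4: P(4, 209) = 43681. ✓
s = 6: P(6, 148) = 43660 and P(6, 149) = 44253; 43681 is not s-gonal.
s = 8: P(8, 121) = 43681. ✓
s = 10: P(10, 104) = 42952 and P(10, 105) = 43785; 43681 is not s-gonal.
Hits: s ∈ {4, 8} → 2.

2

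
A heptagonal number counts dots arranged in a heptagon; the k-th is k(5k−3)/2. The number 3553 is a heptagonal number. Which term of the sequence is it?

Set n(5n−3)/2 = 3553, giving 5n² − 3n − 7106 = 0.
The discriminant is 9 + 40·3553 = 142129, and √142129 = 377.
So n = (3 + 377) / 10 = 380/10 = 38.

38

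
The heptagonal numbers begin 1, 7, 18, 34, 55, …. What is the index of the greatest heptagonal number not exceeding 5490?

Solve n(5n−3)/2 ≤ 5490 for integer n.
n = 47 gives 5452 ≤ 5490, while n = 48 gives 5688 > 5490; so the answer is index 47.

47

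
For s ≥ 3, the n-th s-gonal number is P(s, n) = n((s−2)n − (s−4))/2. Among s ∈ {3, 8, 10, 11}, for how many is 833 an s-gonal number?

s = 3: P(3, 40) = 820 and P(3, 41) = 861; 833 is not s-gonal.
s = 8: P(8, 17) = 833. ✓
s = 10: P(10, 14) = 742 and P(10, 15) = 855; 833 is not s-gonal.
s = 11: P(11, 14) = 833. ✓
Hits: s ∈ {8, 11} → 2.

2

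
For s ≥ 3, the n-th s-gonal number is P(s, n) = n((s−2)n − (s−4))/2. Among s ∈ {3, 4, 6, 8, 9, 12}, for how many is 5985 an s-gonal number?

s = 3: P(3, 108) = 5886 and P(3, 109) = 5995; 5985 is not s-gonal.
s = 4: P(4, 77) = 5929 and P(4, 78) = 6084; 5985 is not s-gonal.
s = 6: P(6, 54) = 5778 and P(6, 55) = 5995; 5985 is not s-gonal.
s = 8: P(8, 45) = 5985. ✓
s = 9: P(9, 41) = 5781 and P(9, 42) = 6069; 5985 is not s-gonal.
s = 12: P(12, 35) = 5985. ✓
Hits: s ∈ {8, 12} → 2.

2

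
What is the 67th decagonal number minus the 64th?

1563

67·(4·67 − 3) = 17755 and 64·(4·64 − 3) = 16192.
Difference: 17755 − 16192 = 1563.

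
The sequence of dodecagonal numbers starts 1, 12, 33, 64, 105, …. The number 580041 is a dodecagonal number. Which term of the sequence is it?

Set n(5n−4) = 580041, giving 5n² − 4n − 580041 = 0.
The discriminant is 16 + 20·580041 = 11600836, and √11600836 = 3406.
So n = (4 + 3406) / 10 = 3410/10 = 341.

341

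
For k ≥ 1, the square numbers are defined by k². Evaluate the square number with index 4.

4² = 16.

16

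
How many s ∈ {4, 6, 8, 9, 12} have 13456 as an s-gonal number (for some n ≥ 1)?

s = 4: P(4, 116) = 13456. ✓
s = 6: P(6, 82) = 13366 and P(6, 83) = 13695; 13456 is not s-gonal.
s = 8: P(8, 67) = 13333 and P(8, 68) = 13736; 13456 is not s-gonal.
s = 9: P(9, 62) = 13299 and P(9, 63) = 13734; 13456 is not s-gonal.
s = 12: P(12, 52) = 13312 and P(12, 53) = 13833; 13456 is not s-gonal.
Hits: s ∈ {4} → 1.

1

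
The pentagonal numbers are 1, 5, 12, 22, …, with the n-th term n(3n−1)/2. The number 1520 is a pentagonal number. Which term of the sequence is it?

32

Set n(3n−1)/2 = 1520, giving 3n² − n − 3040 = 0.
The discriminant is 1 + 24·1520 = 36481, and √36481 = 191.
So n = (1 + 191) / 6 = 192/6 = 32.
Check: 32·(3·32 − 1)/2 = 1520. ✓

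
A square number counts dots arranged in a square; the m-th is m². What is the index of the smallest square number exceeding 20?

5

Solve n² > 20 for integer n.
The largest n with value ≤ 20 is 4 (since 16 ≤ 20 < 25), so the first above is n = 5, value 25.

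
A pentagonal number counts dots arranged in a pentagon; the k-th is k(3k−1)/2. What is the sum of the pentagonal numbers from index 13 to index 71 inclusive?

Σ i(3i−1)/2 = (3Σi² − Σi) / 2 over i = 13..71.
Σi = 2556 − 78 = 2478 and Σi² = 121836 − 650 = 121186.
(3·121186 − 1·2478) / 2 = 361080/2 = 180540.

180540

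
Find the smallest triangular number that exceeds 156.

Solve n(n+1)/2 > 156 for integer n.
The largest n with value ≤ 156 is 17 (since 153 ≤ 156 < 171), so the first above is n = 18, value 171.

171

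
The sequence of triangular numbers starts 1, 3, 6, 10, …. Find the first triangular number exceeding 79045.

79401

Solve n(n+1)/2 > 79045 for integer n.
The largest n with value ≤ 79045 is 397 (since 79003 ≤ 79045 < 79401), so the first above is n = 398, value 79401.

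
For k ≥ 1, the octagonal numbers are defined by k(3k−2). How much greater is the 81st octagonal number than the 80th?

481

Consecutive octagonal numbers differ by 6n − 5: here 6·81 − 5 = 481.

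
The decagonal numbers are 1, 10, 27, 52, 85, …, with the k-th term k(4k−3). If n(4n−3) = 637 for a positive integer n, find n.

13

Set n(4n−3) = 637, giving 4n² − 3n − 637 = 0.
The discriminant is 9 + 16·637 = 10201, and √10201 = 101.
So n = (3 + 101) / 8 = 104/8 = 13.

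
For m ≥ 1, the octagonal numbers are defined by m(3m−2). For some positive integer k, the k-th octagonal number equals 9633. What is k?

57

Set n(3n−2) = 9633, giving 3n² − 2n − 9633 = 0.
The discriminant is 4 + 12·9633 = 115600, and √115600 = 340.
So n = (2 + 340) / 6 = 342/6 = 57.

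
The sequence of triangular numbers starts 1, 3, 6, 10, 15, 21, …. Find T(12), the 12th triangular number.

78

The 12th triangular number is n(n+1)/2 with n = 12.
12·13/2 = 156/2 = 78.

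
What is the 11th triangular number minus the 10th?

11

Consecutive triangular numbers differ by n: T_{11} − T_{10} = 11.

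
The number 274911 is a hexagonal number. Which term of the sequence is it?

Set n(2n−1) = 274911, giving 2n² − n − 274911 = 0.
So n = (1 + 1483) / 4 = 1484/4 = 371.

371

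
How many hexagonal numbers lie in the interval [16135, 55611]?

77

The n-th hexagonal number is n(2n−1).
Smallest index with value ≥ 16135: n = 91 (giving 16471).
Largest index with value ≤ 55611: n = 167 (giving 55611).
Indices 91 through 167: 77 terms.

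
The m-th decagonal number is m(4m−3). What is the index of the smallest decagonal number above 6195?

Solve n(4n−3) > 6195 for integer n.
The largest n with value ≤ 6195 is 39 (since 5967 ≤ 6195 < 6280), so the first above is n = 40, value 6280.

40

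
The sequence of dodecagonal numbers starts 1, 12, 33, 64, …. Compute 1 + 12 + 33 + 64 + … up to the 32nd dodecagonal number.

55088

Σ i(5i−4) = 5Σi² − 4Σi over i = 1..32.
Σi = 528 and Σi² = 11440.
5·11440 − 4·528 = 55088.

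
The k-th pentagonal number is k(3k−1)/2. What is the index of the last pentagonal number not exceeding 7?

Solve n(3n−1)/2 ≤ 7 for integer n.
n = 2 gives 5 ≤ 7, while n = 3 gives 12 > 7; so the answer is index 2.

2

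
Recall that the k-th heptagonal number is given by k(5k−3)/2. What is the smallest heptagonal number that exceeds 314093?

314530

Solve n(5n−3)/2 > 314093 for integer n.
The largest n with value ≤ 314093 is 354 (since 312759 ≤ 314093 < 314530), so the first above is n = 355, value 314530.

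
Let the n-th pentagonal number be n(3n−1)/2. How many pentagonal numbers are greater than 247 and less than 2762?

30

The n-th pentagonal number is n(3n−1)/2.
Smallest index with value > 247: n = 14 (giving 287).
Largest index with value < 2762: n = 43 (giving 2752).
Indices 14 through 43: 30 terms.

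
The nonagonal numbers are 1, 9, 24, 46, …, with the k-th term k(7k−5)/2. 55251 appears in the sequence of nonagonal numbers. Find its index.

126

Set n(7n−5)/2 = 55251, giving 7n² − 5n − 110502 = 0.
So n = (5 + 1759) / 14 = 1764/14 = 126.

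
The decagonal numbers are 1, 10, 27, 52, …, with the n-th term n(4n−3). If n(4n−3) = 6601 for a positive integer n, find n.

41

Set n(4n−3) = 6601, giving 4n² − 3n − 6601 = 0.
So n = (3 + 325) / 8 = 328/8 = 41.
Check: 41·(4·41 − 3) = 6601. ✓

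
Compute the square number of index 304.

92416

The 304th square number is n² with n = 304.
304² = 92416.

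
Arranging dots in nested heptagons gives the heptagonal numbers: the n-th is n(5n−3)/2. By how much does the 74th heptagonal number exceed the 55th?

74·(5·74 − 3)/2 = 13579 and 55·(5·55 − 3)/2 = 7480.
Difference: 13579 − 7480 = 6099.

6099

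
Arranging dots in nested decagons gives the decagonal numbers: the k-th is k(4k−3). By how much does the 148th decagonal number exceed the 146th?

148·(4·148 − 3) = 87172 and 146·(4·146 − 3) = 84826.
Difference: 87172 − 84826 = 2346.

2346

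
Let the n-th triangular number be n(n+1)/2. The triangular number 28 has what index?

7

Set n(n+1)/2 = 28, giving n² + n − 56 = 0.
The discriminant is 1 + 8·28 = 225, and √225 = 15.
So n = (-1 + 15) / 2 = 14/2 = 7.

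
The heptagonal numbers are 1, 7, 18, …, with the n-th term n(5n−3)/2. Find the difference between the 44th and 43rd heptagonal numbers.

216

Consecutive heptagonal numbers differ by 5n − 4: here 5·44 − 4 = 216.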